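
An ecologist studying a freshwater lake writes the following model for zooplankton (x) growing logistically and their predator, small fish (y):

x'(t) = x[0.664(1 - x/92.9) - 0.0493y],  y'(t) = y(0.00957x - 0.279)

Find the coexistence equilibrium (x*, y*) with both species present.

From dy/dt = 0 with y > 0: 0.00957x* = 0.279, so x* = 29.2.
Substitute into dx/dt = 0: 0.664(1 - 29.2/92.9) = 0.0493y*.
The bracket is 0.686, giving y* = 0.456/0.0493 = 9.24.

x* ≈ 29.2, y* ≈ 9.24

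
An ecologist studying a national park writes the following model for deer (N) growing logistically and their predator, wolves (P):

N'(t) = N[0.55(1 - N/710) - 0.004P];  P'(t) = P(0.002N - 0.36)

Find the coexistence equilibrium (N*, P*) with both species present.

N* ≈ 180, P* ≈ 103

From dP/dt = 0 with P > 0: 0.002N* = 0.36, so N* = 180.
Substitute into dN/dt = 0: 0.55(1 - 180/710) = 0.004P*.
The bracket is 0.746, giving P* = 0.411/0.004 = 103.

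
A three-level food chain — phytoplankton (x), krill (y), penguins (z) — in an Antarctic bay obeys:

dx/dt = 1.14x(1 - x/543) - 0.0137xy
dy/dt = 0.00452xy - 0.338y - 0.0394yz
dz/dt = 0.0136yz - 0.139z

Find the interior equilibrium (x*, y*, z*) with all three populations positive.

x* ≈ 476, y* ≈ 10.2, z* ≈ 46.1

From dz/dt = 0: 0.0136y* = 0.139, so y* = 10.2.
From dx/dt = 0: 1.14(1 - x*/543) = 0.0137·10.2, giving x* = 543·(1 - 0.123) = 476.
From dy/dt = 0: 0.00452·476 - 0.338 = 0.0394z*, so z* = 1.81/0.0394 = 46.1.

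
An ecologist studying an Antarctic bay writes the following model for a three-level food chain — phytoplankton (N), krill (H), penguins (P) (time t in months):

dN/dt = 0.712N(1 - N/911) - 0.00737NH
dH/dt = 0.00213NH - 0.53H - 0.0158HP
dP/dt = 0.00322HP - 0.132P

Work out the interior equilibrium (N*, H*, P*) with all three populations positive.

From dP/dt = 0: 0.00322H* = 0.132, so H* = 41.
From dN/dt = 0: 0.712(1 - N*/911) = 0.00737·41, giving N* = 911·(1 - 0.424) = 524.
From dH/dt = 0: 0.00213·524 - 0.53 = 0.0158P*, so P* = 0.587/0.0158 = 37.2.

N* ≈ 524, H* ≈ 41, P* ≈ 37.2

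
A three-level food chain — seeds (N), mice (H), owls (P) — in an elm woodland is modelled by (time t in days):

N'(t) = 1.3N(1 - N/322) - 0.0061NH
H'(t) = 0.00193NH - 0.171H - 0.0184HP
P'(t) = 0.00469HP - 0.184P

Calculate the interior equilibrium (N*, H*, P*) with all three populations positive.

N* ≈ 263, H* ≈ 39.2, P* ≈ 18.3

From dP/dt = 0: 0.00469H* = 0.184, so H* = 39.2.
From dN/dt = 0: 1.3(1 - N*/322) = 0.0061·39.2, giving N* = 322·(1 - 0.184) = 263.
From dH/dt = 0: 0.00193·263 - 0.171 = 0.0184P*, so P* = 0.336/0.0184 = 18.3.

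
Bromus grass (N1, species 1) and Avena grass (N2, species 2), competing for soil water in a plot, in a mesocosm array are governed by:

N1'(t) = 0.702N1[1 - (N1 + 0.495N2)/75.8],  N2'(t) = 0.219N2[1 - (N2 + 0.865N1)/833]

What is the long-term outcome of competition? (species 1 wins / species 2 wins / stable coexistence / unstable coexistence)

Compare the nullcline intercepts: K1/α12 = 75.8/0.495 = 153 < K2 = 833; K2/α21 = 833/0.865 = 963 > K1 = 75.8.
Since the inequalities point opposite ways, species 2 can invade but species 1 cannot.

species 2 excludes species 1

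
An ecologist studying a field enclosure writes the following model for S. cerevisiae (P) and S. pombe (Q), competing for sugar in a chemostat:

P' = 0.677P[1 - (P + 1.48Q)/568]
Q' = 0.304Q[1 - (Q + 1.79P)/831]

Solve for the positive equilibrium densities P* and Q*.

P* ≈ 401, Q* ≈ 113

Setting both brackets to zero gives the nullclines P + 1.48Q = 568 and 1.79P + Q = 831.
Substituting Q = 831 - 1.79P into the first: P(1 - 1.48·1.79) = 568 - 1.48·831.
So P* = -662/-1.65 = 401, and then Q* = 831 - 1.79·401 = 113.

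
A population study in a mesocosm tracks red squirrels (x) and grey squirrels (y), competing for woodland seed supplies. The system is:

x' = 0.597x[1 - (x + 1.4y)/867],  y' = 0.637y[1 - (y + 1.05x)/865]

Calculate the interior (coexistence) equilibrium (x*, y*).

Setting both brackets to zero gives the nullclines x + 1.4y = 867 and 1.05x + y = 865.
Substituting y = 865 - 1.05x into the first: x(1 - 1.4·1.05) = 867 - 1.4·865.
So x* = -344/-0.47 = 732, and then y* = 865 - 1.05·732 = 96.5.

x* ≈ 732, y* ≈ 96.5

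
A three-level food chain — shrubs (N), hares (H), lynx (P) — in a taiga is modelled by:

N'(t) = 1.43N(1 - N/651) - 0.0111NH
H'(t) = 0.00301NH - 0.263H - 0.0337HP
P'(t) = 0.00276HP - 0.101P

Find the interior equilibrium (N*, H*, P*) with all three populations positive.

From dP/dt = 0: 0.00276H* = 0.101, so H* = 36.6.
From dN/dt = 0: 1.43(1 - N*/651) = 0.0111·36.6, giving N* = 651·(1 - 0.284) = 466.
From dH/dt = 0: 0.00301·466 - 0.263 = 0.0337P*, so P* = 1.14/0.0337 = 33.8.

N* ≈ 466, H* ≈ 36.6, P* ≈ 33.8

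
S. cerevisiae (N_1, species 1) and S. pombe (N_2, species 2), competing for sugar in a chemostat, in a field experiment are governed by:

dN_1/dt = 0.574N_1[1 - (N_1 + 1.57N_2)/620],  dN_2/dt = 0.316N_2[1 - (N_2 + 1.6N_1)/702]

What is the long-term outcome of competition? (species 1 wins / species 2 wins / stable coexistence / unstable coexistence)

Compare the nullcline intercepts: K1/α12 = 620/1.57 = 395 < K2 = 702; K2/α21 = 702/1.6 = 439 < K1 = 620.
Since both are reversed, neither can invade when rare; the interior point is a saddle.

unstable coexistence (outcome depends on initial conditions)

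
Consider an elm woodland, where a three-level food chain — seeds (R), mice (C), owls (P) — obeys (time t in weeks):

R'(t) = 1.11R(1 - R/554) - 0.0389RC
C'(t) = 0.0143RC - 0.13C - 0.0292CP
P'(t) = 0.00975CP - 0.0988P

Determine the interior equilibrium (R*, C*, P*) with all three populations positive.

From dP/dt = 0: 0.00975C* = 0.0988, so C* = 10.1.
From dR/dt = 0: 1.11(1 - R*/554) = 0.0389·10.1, giving R* = 554·(1 - 0.355) = 357.
From dC/dt = 0: 0.0143·357 - 0.13 = 0.0292P*, so P* = 4.98/0.0292 = 171.

R* ≈ 357, C* ≈ 10.1, P* ≈ 171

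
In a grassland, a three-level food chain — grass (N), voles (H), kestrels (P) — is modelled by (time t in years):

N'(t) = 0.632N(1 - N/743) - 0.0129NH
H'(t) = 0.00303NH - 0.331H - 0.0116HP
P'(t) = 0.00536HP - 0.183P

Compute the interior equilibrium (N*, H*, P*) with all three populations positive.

N* ≈ 225, H* ≈ 34.1, P* ≈ 30.3

From dP/dt = 0: 0.00536H* = 0.183, so H* = 34.1.
From dN/dt = 0: 0.632(1 - N*/743) = 0.0129·34.1, giving N* = 743·(1 - 0.697) = 225.
From dH/dt = 0: 0.00303·225 - 0.331 = 0.0116P*, so P* = 0.351/0.0116 = 30.3.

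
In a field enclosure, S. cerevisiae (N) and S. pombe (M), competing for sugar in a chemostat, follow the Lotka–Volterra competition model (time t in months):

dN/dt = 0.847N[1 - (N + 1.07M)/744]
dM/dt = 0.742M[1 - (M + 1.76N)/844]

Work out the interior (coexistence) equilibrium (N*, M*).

Setting both brackets to zero gives the nullclines N + 1.07M = 744 and 1.76N + M = 844.
Substituting M = 844 - 1.76N into the first: N(1 - 1.07·1.76) = 744 - 1.07·844.
So N* = -159/-0.883 = 180, and then M* = 844 - 1.76·180 = 527.

N* ≈ 180, M* ≈ 527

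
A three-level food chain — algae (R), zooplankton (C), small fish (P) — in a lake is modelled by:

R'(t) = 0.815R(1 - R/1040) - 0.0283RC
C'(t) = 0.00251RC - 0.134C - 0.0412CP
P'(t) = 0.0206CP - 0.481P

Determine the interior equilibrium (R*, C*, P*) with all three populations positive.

R* ≈ 197, C* ≈ 23.3, P* ≈ 8.74

From dP/dt = 0: 0.0206C* = 0.481, so C* = 23.3.
From dR/dt = 0: 0.815(1 - R*/1040) = 0.0283·23.3, giving R* = 1040·(1 - 0.811) = 197.
From dC/dt = 0: 0.00251·197 - 0.134 = 0.0412P*, so P* = 0.36/0.0412 = 8.74.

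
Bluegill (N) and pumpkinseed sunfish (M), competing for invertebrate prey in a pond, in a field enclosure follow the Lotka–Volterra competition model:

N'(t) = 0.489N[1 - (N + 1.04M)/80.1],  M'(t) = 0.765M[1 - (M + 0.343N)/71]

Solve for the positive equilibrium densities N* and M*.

Setting both brackets to zero gives the nullclines N + 1.04M = 80.1 and 0.343N + M = 71.
Substituting M = 71 - 0.343N into the first: N(1 - 1.04·0.343) = 80.1 - 1.04·71.
So N* = 6.26/0.643 = 9.73, and then M* = 71 - 0.343·9.73 = 67.7.

N* ≈ 9.73, M* ≈ 67.7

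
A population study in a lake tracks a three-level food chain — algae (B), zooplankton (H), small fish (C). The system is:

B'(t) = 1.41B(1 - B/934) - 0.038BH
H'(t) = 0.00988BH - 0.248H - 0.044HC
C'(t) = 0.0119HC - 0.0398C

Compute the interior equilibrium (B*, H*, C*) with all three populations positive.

B* ≈ 850, H* ≈ 3.34, C* ≈ 185

From dC/dt = 0: 0.0119H* = 0.0398, so H* = 3.34.
From dB/dt = 0: 1.41(1 - B*/934) = 0.038·3.34, giving B* = 934·(1 - 0.0901) = 850.
From dH/dt = 0: 0.00988·850 - 0.248 = 0.044C*, so C* = 8.15/0.044 = 185.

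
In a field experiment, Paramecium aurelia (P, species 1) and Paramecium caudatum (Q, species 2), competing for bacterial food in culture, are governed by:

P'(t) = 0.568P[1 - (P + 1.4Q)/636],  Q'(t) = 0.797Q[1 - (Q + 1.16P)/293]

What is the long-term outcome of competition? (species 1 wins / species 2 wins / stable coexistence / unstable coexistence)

species 1 excludes species 2

Compare the nullcline intercepts: K1/α12 = 636/1.4 = 454 > K2 = 293; K2/α21 = 293/1.16 = 253 < K1 = 636.
Since the inequalities point opposite ways, species 1 can invade but species 2 cannot.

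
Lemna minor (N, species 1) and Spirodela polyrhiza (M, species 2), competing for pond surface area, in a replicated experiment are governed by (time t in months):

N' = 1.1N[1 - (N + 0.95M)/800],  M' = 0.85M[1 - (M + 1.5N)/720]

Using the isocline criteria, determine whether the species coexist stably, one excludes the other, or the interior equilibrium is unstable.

Compare the nullcline intercepts: K1/α12 = 800/0.95 = 842 > K2 = 720; K2/α21 = 720/1.5 = 480 < K1 = 800.
Since the inequalities point opposite ways, species 1 can invade but species 2 cannot.

species 1 excludes species 2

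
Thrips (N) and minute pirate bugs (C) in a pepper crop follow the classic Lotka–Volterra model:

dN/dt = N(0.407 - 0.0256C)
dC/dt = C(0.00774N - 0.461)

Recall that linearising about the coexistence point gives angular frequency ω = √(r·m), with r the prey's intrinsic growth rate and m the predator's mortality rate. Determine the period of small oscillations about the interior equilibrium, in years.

Here r = 0.407 and m = 0.461, so r·m = 0.188.
ω = √0.188 = 0.433 per year, hence T = 2π/ω ≈ 14.5 years.

T ≈ 14.5 years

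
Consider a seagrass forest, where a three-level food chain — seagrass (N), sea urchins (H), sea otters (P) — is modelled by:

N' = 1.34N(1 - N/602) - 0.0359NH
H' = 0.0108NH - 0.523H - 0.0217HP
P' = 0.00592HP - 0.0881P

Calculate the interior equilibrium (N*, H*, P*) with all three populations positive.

From dP/dt = 0: 0.00592H* = 0.0881, so H* = 14.9.
From dN/dt = 0: 1.34(1 - N*/602) = 0.0359·14.9, giving N* = 602·(1 - 0.399) = 362.
From dH/dt = 0: 0.0108·362 - 0.523 = 0.0217P*, so P* = 3.39/0.0217 = 156.

N* ≈ 362, H* ≈ 14.9, P* ≈ 156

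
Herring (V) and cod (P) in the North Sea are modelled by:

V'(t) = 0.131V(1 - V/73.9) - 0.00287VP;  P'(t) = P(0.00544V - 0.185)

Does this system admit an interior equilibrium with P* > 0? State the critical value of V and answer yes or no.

Threshold V = 34; K > 34, so yes, the predator persists.

The predator equation gives dP/dt > 0 only when V > 0.185/0.00544 = 34.
Without the predator, V → K = 73.9. Since 73.9 > 34, the predator can invade and persist.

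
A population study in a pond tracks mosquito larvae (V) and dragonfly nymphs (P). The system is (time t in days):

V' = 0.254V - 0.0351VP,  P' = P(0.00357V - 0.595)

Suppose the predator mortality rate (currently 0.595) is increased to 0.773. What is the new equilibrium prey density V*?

At the interior fixed point, setting dP/dt = 0 with P > 0 fixes V* = (predator death rate)/(VP coefficient) — independent of the other coefficients.
With the change, V* = 0.773/0.00357 = 217; it rises from 167.

V* ≈ 217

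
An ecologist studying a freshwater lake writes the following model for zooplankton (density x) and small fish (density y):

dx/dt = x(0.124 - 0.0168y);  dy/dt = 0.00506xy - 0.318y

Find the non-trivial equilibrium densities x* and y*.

Set dy/dt = 0 with y > 0: 0.00506x - 0.318 = 0, so x* = 0.318/0.00506 = 62.8.
Set dx/dt = 0 with x > 0: 0.124 - 0.0168y = 0, so y* = 0.124/0.0168 = 7.38.

x* ≈ 62.8, y* ≈ 7.38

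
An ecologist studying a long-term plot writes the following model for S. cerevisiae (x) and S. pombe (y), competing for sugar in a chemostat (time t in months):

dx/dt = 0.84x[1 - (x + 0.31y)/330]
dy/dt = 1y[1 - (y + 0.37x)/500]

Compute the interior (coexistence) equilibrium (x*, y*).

x* ≈ 198, y* ≈ 427

Setting both brackets to zero gives the nullclines x + 0.31y = 330 and 0.37x + y = 500.
Substituting y = 500 - 0.37x into the first: x(1 - 0.31·0.37) = 330 - 0.31·500.
So x* = 175/0.885 = 198, and then y* = 500 - 0.37·198 = 427.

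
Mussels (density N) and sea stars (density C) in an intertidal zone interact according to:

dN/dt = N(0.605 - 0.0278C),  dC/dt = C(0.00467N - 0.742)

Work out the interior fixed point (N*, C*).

N* ≈ 159, C* ≈ 21.8

Set dC/dt = 0 with C > 0: 0.00467N - 0.742 = 0, so N* = 0.742/0.00467 = 159.
Set dN/dt = 0 with N > 0: 0.605 - 0.0278C = 0, so C* = 0.605/0.0278 = 21.8.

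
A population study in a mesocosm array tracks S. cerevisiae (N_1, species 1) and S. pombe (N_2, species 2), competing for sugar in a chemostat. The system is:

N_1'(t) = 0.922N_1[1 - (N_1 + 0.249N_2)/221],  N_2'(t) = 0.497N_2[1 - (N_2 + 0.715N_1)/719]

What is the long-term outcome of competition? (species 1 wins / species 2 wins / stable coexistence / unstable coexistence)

stable coexistence

Compare the nullcline intercepts: K1/α12 = 221/0.249 = 888 > K2 = 719; K2/α21 = 719/0.715 = 1010 > K1 = 221.
Since both inequalities hold, each species can invade when rare, so the interior equilibrium is stable.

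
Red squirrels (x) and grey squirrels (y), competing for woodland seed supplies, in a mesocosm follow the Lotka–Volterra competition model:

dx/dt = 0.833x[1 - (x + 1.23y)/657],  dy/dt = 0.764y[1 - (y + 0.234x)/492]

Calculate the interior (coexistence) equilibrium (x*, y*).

Setting both brackets to zero gives the nullclines x + 1.23y = 657 and 0.234x + y = 492.
Substituting y = 492 - 0.234x into the first: x(1 - 1.23·0.234) = 657 - 1.23·492.
So x* = 51.8/0.712 = 72.8, and then y* = 492 - 0.234·72.8 = 475.

x* ≈ 72.8, y* ≈ 475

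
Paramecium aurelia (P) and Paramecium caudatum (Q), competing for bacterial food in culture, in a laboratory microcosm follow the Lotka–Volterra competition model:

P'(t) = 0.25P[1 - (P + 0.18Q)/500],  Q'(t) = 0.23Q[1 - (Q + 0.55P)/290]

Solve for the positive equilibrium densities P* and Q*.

Setting both brackets to zero gives the nullclines P + 0.18Q = 500 and 0.55P + Q = 290.
Substituting Q = 290 - 0.55P into the first: P(1 - 0.18·0.55) = 500 - 0.18·290.
So P* = 448/0.901 = 497, and then Q* = 290 - 0.55·497 = 16.6.

P* ≈ 497, Q* ≈ 16.6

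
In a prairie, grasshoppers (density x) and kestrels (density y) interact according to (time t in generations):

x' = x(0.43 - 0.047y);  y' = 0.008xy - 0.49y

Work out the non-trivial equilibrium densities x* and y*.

Set dy/dt = 0 with y > 0: 0.008x - 0.49 = 0, so x* = 0.49/0.008 = 61.2.
Set dx/dt = 0 with x > 0: 0.43 - 0.047y = 0, so y* = 0.43/0.047 = 9.15.

x* ≈ 61.2, y* ≈ 9.15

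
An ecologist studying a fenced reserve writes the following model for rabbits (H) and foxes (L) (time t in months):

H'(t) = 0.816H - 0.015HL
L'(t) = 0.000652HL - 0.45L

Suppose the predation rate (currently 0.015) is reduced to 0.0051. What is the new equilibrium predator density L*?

L* ≈ 160

At the interior fixed point, setting dH/dt = 0 with H > 0 fixes L* = (prey growth rate)/(HL coefficient) — independent of the other coefficients.
With the change, L* = 0.816/0.0051 = 160; it rises from 54.4.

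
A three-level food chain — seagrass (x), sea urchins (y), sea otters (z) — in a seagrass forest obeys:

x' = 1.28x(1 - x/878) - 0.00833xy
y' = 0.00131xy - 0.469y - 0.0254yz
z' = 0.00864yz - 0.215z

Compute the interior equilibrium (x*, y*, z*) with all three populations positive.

From dz/dt = 0: 0.00864y* = 0.215, so y* = 24.9.
From dx/dt = 0: 1.28(1 - x*/878) = 0.00833·24.9, giving x* = 878·(1 - 0.162) = 736.
From dy/dt = 0: 0.00131·736 - 0.469 = 0.0254z*, so z* = 0.495/0.0254 = 19.5.

x* ≈ 736, y* ≈ 24.9, z* ≈ 19.5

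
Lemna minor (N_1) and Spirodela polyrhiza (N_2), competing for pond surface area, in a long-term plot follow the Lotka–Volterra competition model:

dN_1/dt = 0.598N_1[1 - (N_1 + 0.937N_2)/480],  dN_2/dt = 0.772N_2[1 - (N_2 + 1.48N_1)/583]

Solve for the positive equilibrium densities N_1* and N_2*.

Setting both brackets to zero gives the nullclines N_1 + 0.937N_2 = 480 and 1.48N_1 + N_2 = 583.
Substituting N_2 = 583 - 1.48N_1 into the first: N_1(1 - 0.937·1.48) = 480 - 0.937·583.
So N_1* = -66.3/-0.387 = 171, and then N_2* = 583 - 1.48·171 = 329.

N_1* ≈ 171, N_2* ≈ 329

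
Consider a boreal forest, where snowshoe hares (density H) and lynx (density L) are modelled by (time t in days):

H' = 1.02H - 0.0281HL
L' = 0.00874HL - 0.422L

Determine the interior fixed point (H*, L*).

Set dL/dt = 0 with L > 0: 0.00874H - 0.422 = 0, so H* = 0.422/0.00874 = 48.3.
Set dH/dt = 0 with H > 0: 1.02 - 0.0281L = 0, so L* = 1.02/0.0281 = 36.3.

H* ≈ 48.3, L* ≈ 36.3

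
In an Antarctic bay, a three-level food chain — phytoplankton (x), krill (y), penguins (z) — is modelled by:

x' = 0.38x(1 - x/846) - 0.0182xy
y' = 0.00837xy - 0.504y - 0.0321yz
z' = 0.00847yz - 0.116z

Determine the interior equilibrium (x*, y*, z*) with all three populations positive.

From dz/dt = 0: 0.00847y* = 0.116, so y* = 13.7.
From dx/dt = 0: 0.38(1 - x*/846) = 0.0182·13.7, giving x* = 846·(1 - 0.656) = 291.
From dy/dt = 0: 0.00837·291 - 0.504 = 0.0321z*, so z* = 1.93/0.0321 = 60.2.

x* ≈ 291, y* ≈ 13.7, z* ≈ 60.2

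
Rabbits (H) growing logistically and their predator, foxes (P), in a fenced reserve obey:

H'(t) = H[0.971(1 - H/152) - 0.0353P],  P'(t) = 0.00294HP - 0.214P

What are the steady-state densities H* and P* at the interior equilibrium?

H* ≈ 72.8, P* ≈ 14.3

From dP/dt = 0 with P > 0: 0.00294H* = 0.214, so H* = 72.8.
Substitute into dH/dt = 0: 0.971(1 - 72.8/152) = 0.0353P*.
The bracket is 0.521, giving P* = 0.506/0.0353 = 14.3.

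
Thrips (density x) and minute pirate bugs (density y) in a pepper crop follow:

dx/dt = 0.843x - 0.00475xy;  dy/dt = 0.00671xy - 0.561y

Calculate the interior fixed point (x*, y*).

Set dy/dt = 0 with y > 0: 0.00671x - 0.561 = 0, so x* = 0.561/0.00671 = 83.6.
Set dx/dt = 0 with x > 0: 0.843 - 0.00475y = 0, so y* = 0.843/0.00475 = 177.

x* ≈ 83.6, y* ≈ 177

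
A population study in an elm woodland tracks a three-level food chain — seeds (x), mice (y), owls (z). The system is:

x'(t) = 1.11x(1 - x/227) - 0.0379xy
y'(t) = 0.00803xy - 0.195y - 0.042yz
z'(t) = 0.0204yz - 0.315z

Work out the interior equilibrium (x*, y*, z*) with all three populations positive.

From dz/dt = 0: 0.0204y* = 0.315, so y* = 15.4.
From dx/dt = 0: 1.11(1 - x*/227) = 0.0379·15.4, giving x* = 227·(1 - 0.527) = 107.
From dy/dt = 0: 0.00803·107 - 0.195 = 0.042z*, so z* = 0.667/0.042 = 15.9.

x* ≈ 107, y* ≈ 15.4, z* ≈ 15.9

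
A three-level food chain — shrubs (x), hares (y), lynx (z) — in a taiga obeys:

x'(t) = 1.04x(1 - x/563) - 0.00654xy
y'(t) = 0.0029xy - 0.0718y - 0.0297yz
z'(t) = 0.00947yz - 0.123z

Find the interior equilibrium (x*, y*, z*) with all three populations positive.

From dz/dt = 0: 0.00947y* = 0.123, so y* = 13.
From dx/dt = 0: 1.04(1 - x*/563) = 0.00654·13, giving x* = 563·(1 - 0.0817) = 517.
From dy/dt = 0: 0.0029·517 - 0.0718 = 0.0297z*, so z* = 1.43/0.0297 = 48.1.

x* ≈ 517, y* ≈ 13, z* ≈ 48.1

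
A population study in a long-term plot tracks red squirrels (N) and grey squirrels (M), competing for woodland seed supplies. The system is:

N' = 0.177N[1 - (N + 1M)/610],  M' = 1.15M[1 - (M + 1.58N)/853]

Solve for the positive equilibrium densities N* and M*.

Setting both brackets to zero gives the nullclines N + 1M = 610 and 1.58N + M = 853.
Substituting M = 853 - 1.58N into the first: N(1 - 1·1.58) = 610 - 1·853.
So N* = -243/-0.58 = 419, and then M* = 853 - 1.58·419 = 191.

N* ≈ 419, M* ≈ 191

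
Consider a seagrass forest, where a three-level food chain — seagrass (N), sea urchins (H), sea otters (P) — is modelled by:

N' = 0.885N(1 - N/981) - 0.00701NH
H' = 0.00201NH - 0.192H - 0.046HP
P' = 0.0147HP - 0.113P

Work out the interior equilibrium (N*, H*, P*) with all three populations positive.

N* ≈ 921, H* ≈ 7.69, P* ≈ 36.1

From dP/dt = 0: 0.0147H* = 0.113, so H* = 7.69.
From dN/dt = 0: 0.885(1 - N*/981) = 0.00701·7.69, giving N* = 981·(1 - 0.0609) = 921.
From dH/dt = 0: 0.00201·921 - 0.192 = 0.046P*, so P* = 1.66/0.046 = 36.1.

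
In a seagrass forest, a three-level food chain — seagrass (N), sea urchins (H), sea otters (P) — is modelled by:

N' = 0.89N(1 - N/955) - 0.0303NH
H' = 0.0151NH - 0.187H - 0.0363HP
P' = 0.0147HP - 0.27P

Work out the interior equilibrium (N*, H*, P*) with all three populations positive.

From dP/dt = 0: 0.0147H* = 0.27, so H* = 18.4.
From dN/dt = 0: 0.89(1 - N*/955) = 0.0303·18.4, giving N* = 955·(1 - 0.625) = 358.
From dH/dt = 0: 0.0151·358 - 0.187 = 0.0363P*, so P* = 5.22/0.0363 = 144.

N* ≈ 358, H* ≈ 18.4, P* ≈ 144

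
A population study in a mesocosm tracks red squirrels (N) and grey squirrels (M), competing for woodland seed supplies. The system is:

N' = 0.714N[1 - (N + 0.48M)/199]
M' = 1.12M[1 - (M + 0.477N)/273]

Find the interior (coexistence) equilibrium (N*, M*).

N* ≈ 88.1, M* ≈ 231

Setting both brackets to zero gives the nullclines N + 0.48M = 199 and 0.477N + M = 273.
Substituting M = 273 - 0.477N into the first: N(1 - 0.48·0.477) = 199 - 0.48·273.
So N* = 68/0.771 = 88.1, and then M* = 273 - 0.477·88.1 = 231.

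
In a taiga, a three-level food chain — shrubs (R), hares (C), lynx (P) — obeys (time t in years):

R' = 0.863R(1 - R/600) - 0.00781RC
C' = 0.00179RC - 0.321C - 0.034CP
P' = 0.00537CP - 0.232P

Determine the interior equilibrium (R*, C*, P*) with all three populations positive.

R* ≈ 365, C* ≈ 43.2, P* ≈ 9.8

From dP/dt = 0: 0.00537C* = 0.232, so C* = 43.2.
From dR/dt = 0: 0.863(1 - R*/600) = 0.00781·43.2, giving R* = 600·(1 - 0.391) = 365.
From dC/dt = 0: 0.00179·365 - 0.321 = 0.034P*, so P* = 0.333/0.034 = 9.8.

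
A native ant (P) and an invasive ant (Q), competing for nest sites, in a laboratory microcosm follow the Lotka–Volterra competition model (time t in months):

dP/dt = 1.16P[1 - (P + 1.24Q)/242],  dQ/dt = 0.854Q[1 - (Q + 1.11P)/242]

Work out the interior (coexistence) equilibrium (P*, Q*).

P* ≈ 154, Q* ≈ 70.7

Setting both brackets to zero gives the nullclines P + 1.24Q = 242 and 1.11P + Q = 242.
Substituting Q = 242 - 1.11P into the first: P(1 - 1.24·1.11) = 242 - 1.24·242.
So P* = -58.1/-0.376 = 154, and then Q* = 242 - 1.11·154 = 70.7.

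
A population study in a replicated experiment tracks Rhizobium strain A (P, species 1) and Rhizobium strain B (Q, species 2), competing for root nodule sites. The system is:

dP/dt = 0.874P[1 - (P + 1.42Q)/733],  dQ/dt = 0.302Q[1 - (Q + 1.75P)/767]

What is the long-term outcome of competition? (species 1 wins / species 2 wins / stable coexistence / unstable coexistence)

unstable coexistence (outcome depends on initial conditions)

Compare the nullcline intercepts: K1/α12 = 733/1.42 = 516 < K2 = 767; K2/α21 = 767/1.75 = 438 < K1 = 733.
Since both are reversed, neither can invade when rare; the interior point is a saddle.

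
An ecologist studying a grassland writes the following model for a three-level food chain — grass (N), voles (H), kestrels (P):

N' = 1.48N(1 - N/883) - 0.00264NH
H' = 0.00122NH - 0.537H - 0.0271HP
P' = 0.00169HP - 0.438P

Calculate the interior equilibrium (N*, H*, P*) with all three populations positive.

N* ≈ 475, H* ≈ 259, P* ≈ 1.56

From dP/dt = 0: 0.00169H* = 0.438, so H* = 259.
From dN/dt = 0: 1.48(1 - N*/883) = 0.00264·259, giving N* = 883·(1 - 0.462) = 475.
From dH/dt = 0: 0.00122·475 - 0.537 = 0.0271P*, so P* = 0.0422/0.0271 = 1.56.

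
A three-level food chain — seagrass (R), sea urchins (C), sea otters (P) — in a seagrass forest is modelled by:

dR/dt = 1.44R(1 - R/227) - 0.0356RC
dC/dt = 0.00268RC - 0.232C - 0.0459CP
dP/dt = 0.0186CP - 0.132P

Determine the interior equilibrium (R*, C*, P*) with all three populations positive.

From dP/dt = 0: 0.0186C* = 0.132, so C* = 7.1.
From dR/dt = 0: 1.44(1 - R*/227) = 0.0356·7.1, giving R* = 227·(1 - 0.175) = 187.
From dC/dt = 0: 0.00268·187 - 0.232 = 0.0459P*, so P* = 0.27/0.0459 = 5.87.

R* ≈ 187, C* ≈ 7.1, P* ≈ 5.87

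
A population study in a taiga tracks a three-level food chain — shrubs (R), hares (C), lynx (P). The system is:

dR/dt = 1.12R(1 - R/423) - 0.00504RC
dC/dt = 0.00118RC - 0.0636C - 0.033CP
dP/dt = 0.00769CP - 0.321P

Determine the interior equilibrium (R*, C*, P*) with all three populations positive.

R* ≈ 344, C* ≈ 41.7, P* ≈ 10.4

From dP/dt = 0: 0.00769C* = 0.321, so C* = 41.7.
From dR/dt = 0: 1.12(1 - R*/423) = 0.00504·41.7, giving R* = 423·(1 - 0.188) = 344.
From dC/dt = 0: 0.00118·344 - 0.0636 = 0.033P*, so P* = 0.342/0.033 = 10.4.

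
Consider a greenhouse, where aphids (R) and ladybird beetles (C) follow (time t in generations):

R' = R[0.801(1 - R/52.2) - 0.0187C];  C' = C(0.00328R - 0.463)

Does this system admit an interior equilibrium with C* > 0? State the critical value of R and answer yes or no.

Threshold R = 141; K < 141, so no, the predator goes extinct.

The predator equation gives dC/dt > 0 only when R > 0.463/0.00328 = 141.
Without the predator, R → K = 52.2. Since 52.2 < 141, the predator cannot invade.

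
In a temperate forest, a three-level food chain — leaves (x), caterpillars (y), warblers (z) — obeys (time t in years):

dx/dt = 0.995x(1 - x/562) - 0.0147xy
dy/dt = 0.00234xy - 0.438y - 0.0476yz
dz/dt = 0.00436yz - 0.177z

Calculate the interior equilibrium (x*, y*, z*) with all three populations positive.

x* ≈ 225, y* ≈ 40.6, z* ≈ 1.86

From dz/dt = 0: 0.00436y* = 0.177, so y* = 40.6.
From dx/dt = 0: 0.995(1 - x*/562) = 0.0147·40.6, giving x* = 562·(1 - 0.6) = 225.
From dy/dt = 0: 0.00234·225 - 0.438 = 0.0476z*, so z* = 0.0883/0.0476 = 1.86.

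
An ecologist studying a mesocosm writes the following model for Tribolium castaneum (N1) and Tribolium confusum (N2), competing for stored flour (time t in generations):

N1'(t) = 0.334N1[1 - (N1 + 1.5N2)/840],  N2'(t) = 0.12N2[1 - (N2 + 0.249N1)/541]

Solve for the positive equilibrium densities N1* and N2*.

N1* ≈ 45.5, N2* ≈ 530

Setting both brackets to zero gives the nullclines N1 + 1.5N2 = 840 and 0.249N1 + N2 = 541.
Substituting N2 = 541 - 0.249N1 into the first: N1(1 - 1.5·0.249) = 840 - 1.5·541.
So N1* = 28.5/0.627 = 45.5, and then N2* = 541 - 0.249·45.5 = 530.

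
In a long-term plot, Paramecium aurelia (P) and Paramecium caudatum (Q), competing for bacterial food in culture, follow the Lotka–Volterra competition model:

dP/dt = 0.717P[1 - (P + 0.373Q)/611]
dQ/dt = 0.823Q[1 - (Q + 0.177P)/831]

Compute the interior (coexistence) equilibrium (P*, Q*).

P* ≈ 322, Q* ≈ 774

Setting both brackets to zero gives the nullclines P + 0.373Q = 611 and 0.177P + Q = 831.
Substituting Q = 831 - 0.177P into the first: P(1 - 0.373·0.177) = 611 - 0.373·831.
So P* = 301/0.934 = 322, and then Q* = 831 - 0.177·322 = 774.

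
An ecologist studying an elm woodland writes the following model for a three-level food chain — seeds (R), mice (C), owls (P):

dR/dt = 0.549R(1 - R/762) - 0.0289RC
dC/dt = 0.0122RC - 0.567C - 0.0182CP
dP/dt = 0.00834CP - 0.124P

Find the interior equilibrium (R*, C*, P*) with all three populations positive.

From dP/dt = 0: 0.00834C* = 0.124, so C* = 14.9.
From dR/dt = 0: 0.549(1 - R*/762) = 0.0289·14.9, giving R* = 762·(1 - 0.783) = 166.
From dC/dt = 0: 0.0122·166 - 0.567 = 0.0182P*, so P* = 1.45/0.0182 = 79.9.

R* ≈ 166, C* ≈ 14.9, P* ≈ 79.9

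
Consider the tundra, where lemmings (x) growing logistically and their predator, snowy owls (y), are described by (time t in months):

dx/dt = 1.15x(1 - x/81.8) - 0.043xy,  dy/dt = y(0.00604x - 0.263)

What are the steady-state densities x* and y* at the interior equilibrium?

From dy/dt = 0 with y > 0: 0.00604x* = 0.263, so x* = 43.5.
Substitute into dx/dt = 0: 1.15(1 - 43.5/81.8) = 0.043y*.
The bracket is 0.468, giving y* = 0.538/0.043 = 12.5.

x* ≈ 43.5, y* ≈ 12.5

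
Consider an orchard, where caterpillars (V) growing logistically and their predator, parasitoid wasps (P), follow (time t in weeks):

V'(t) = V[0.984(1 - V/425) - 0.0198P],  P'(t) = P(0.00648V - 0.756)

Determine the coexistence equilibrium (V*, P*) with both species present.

V* ≈ 117, P* ≈ 36.1

From dP/dt = 0 with P > 0: 0.00648V* = 0.756, so V* = 117.
Substitute into dV/dt = 0: 0.984(1 - 117/425) = 0.0198P*.
The bracket is 0.725, giving P* = 0.714/0.0198 = 36.1.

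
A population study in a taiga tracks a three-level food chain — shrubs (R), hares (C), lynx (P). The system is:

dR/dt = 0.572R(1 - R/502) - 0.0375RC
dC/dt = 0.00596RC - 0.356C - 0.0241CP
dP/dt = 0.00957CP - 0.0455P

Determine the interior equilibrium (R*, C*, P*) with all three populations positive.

From dP/dt = 0: 0.00957C* = 0.0455, so C* = 4.75.
From dR/dt = 0: 0.572(1 - R*/502) = 0.0375·4.75, giving R* = 502·(1 - 0.312) = 346.
From dC/dt = 0: 0.00596·346 - 0.356 = 0.0241P*, so P* = 1.7/0.0241 = 70.7.

R* ≈ 346, C* ≈ 4.75, P* ≈ 70.7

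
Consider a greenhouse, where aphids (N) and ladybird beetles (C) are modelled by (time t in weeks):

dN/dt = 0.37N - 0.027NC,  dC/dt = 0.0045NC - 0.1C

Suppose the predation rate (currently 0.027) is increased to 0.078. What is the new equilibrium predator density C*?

C* ≈ 4.74

At the interior fixed point, setting dN/dt = 0 with N > 0 fixes C* = (prey growth rate)/(NC coefficient) — independent of the other coefficients.
With the change, C* = 0.37/0.078 = 4.74; it falls from 13.7.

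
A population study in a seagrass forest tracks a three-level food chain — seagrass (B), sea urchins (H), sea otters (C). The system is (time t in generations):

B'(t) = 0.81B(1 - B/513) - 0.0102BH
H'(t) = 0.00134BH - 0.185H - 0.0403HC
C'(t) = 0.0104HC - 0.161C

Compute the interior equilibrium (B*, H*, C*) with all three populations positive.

From dC/dt = 0: 0.0104H* = 0.161, so H* = 15.5.
From dB/dt = 0: 0.81(1 - B*/513) = 0.0102·15.5, giving B* = 513·(1 - 0.195) = 413.
From dH/dt = 0: 0.00134·413 - 0.185 = 0.0403C*, so C* = 0.368/0.0403 = 9.14.

B* ≈ 413, H* ≈ 15.5, C* ≈ 9.14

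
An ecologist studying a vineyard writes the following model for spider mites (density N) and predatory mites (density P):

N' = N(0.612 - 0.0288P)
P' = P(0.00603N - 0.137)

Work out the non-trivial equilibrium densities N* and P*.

N* ≈ 22.7, P* ≈ 21.2

Set dP/dt = 0 with P > 0: 0.00603N - 0.137 = 0, so N* = 0.137/0.00603 = 22.7.
Set dN/dt = 0 with N > 0: 0.612 - 0.0288P = 0, so P* = 0.612/0.0288 = 21.2.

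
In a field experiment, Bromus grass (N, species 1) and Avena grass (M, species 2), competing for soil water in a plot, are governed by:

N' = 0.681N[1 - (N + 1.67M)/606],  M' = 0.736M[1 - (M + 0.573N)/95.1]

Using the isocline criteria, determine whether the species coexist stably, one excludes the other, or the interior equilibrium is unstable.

Compare the nullcline intercepts: K1/α12 = 606/1.67 = 363 > K2 = 95.1; K2/α21 = 95.1/0.573 = 166 < K1 = 606.
Since the inequalities point opposite ways, species 1 can invade but species 2 cannot.

species 1 excludes species 2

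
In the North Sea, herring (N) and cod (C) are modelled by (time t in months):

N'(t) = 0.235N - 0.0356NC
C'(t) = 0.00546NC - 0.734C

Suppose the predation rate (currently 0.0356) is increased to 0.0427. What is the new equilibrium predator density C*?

C* ≈ 5.5

At the interior fixed point, setting dN/dt = 0 with N > 0 fixes C* = (prey growth rate)/(NC coefficient) — independent of the other coefficients.
With the change, C* = 0.235/0.0427 = 5.5; it falls from 6.6.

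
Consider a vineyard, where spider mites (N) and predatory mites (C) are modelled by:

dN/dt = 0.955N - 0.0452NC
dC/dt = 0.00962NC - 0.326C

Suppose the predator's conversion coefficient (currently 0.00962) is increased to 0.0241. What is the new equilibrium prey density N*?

At the interior fixed point, setting dC/dt = 0 with C > 0 fixes N* = (predator death rate)/(NC coefficient) — independent of the other coefficients.
With the change, N* = 0.326/0.0241 = 13.5; it falls from 33.9.

N* ≈ 13.5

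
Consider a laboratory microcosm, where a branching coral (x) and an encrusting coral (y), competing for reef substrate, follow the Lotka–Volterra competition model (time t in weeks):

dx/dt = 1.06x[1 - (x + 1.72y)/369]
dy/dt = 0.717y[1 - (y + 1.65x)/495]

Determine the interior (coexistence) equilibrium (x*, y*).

x* ≈ 262, y* ≈ 61.9

Setting both brackets to zero gives the nullclines x + 1.72y = 369 and 1.65x + y = 495.
Substituting y = 495 - 1.65x into the first: x(1 - 1.72·1.65) = 369 - 1.72·495.
So x* = -482/-1.84 = 262, and then y* = 495 - 1.65·262 = 61.9.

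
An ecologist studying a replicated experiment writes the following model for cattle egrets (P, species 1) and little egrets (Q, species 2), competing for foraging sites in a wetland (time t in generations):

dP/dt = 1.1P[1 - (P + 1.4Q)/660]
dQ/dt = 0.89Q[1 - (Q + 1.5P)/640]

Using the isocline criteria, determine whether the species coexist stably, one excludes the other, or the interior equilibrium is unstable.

unstable coexistence (outcome depends on initial conditions)

Compare the nullcline intercepts: K1/α12 = 660/1.4 = 471 < K2 = 640; K2/α21 = 640/1.5 = 427 < K1 = 660.
Since both are reversed, neither can invade when rare; the interior point is a saddle.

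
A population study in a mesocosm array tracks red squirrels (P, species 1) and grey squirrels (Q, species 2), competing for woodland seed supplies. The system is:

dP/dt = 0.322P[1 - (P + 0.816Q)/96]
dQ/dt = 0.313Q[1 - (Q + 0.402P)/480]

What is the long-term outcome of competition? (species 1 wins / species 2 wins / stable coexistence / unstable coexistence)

Compare the nullcline intercepts: K1/α12 = 96/0.816 = 118 < K2 = 480; K2/α21 = 480/0.402 = 1190 > K1 = 96.
Since the inequalities point opposite ways, species 2 can invade but species 1 cannot.

species 2 excludes species 1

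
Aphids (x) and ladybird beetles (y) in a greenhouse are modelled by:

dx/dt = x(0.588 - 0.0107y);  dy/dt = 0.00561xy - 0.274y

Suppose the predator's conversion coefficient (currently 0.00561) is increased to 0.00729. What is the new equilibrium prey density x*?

At the interior fixed point, setting dy/dt = 0 with y > 0 fixes x* = (predator death rate)/(xy coefficient) — independent of the other coefficients.
With the change, x* = 0.274/0.00729 = 37.6; it falls from 48.8.

x* ≈ 37.6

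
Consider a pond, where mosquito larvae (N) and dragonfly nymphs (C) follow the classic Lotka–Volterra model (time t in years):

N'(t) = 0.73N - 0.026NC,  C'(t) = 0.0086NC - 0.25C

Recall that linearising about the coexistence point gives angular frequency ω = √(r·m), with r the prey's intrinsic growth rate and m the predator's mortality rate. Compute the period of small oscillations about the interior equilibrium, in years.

Here r = 0.73 and m = 0.25, so r·m = 0.182.
ω = √0.182 = 0.427 per year, hence T = 2π/ω ≈ 14.7 years.

T ≈ 14.7 years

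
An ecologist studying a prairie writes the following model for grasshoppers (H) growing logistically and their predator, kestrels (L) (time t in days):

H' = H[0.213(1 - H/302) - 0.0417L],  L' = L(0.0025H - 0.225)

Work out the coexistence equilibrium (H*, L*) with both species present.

From dL/dt = 0 with L > 0: 0.0025H* = 0.225, so H* = 90.
Substitute into dH/dt = 0: 0.213(1 - 90/302) = 0.0417L*.
The bracket is 0.702, giving L* = 0.15/0.0417 = 3.59.

H* ≈ 90, L* ≈ 3.59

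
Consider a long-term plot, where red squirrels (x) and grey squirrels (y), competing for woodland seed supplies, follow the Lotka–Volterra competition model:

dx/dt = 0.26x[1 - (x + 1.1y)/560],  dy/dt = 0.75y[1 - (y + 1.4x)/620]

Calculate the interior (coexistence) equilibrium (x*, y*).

x* ≈ 226, y* ≈ 304

Setting both brackets to zero gives the nullclines x + 1.1y = 560 and 1.4x + y = 620.
Substituting y = 620 - 1.4x into the first: x(1 - 1.1·1.4) = 560 - 1.1·620.
So x* = -122/-0.54 = 226, and then y* = 620 - 1.4·226 = 304.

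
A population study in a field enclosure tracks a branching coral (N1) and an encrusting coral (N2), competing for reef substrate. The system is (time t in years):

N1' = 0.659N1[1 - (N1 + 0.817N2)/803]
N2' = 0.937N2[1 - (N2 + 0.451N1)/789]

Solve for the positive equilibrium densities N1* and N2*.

Setting both brackets to zero gives the nullclines N1 + 0.817N2 = 803 and 0.451N1 + N2 = 789.
Substituting N2 = 789 - 0.451N1 into the first: N1(1 - 0.817·0.451) = 803 - 0.817·789.
So N1* = 158/0.632 = 251, and then N2* = 789 - 0.451·251 = 676.

N1* ≈ 251, N2* ≈ 676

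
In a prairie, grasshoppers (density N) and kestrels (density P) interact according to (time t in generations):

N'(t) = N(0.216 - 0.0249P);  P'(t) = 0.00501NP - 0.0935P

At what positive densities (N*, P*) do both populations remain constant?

N* ≈ 18.7, P* ≈ 8.67

Set dP/dt = 0 with P > 0: 0.00501N - 0.0935 = 0, so N* = 0.0935/0.00501 = 18.7.
Set dN/dt = 0 with N > 0: 0.216 - 0.0249P = 0, so P* = 0.216/0.0249 = 8.67.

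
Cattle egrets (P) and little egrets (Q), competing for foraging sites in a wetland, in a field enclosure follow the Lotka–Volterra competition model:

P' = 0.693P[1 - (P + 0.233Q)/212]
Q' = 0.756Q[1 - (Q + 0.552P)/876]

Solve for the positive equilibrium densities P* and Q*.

Setting both brackets to zero gives the nullclines P + 0.233Q = 212 and 0.552P + Q = 876.
Substituting Q = 876 - 0.552P into the first: P(1 - 0.233·0.552) = 212 - 0.233·876.
So P* = 7.89/0.871 = 9.06, and then Q* = 876 - 0.552·9.06 = 871.

P* ≈ 9.06, Q* ≈ 871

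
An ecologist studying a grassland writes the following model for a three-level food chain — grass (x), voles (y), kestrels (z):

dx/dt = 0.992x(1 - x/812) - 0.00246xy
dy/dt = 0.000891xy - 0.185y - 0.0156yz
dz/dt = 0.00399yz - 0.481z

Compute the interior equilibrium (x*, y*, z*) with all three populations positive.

x* ≈ 569, y* ≈ 121, z* ≈ 20.7

From dz/dt = 0: 0.00399y* = 0.481, so y* = 121.
From dx/dt = 0: 0.992(1 - x*/812) = 0.00246·121, giving x* = 812·(1 - 0.299) = 569.
From dy/dt = 0: 0.000891·569 - 0.185 = 0.0156z*, so z* = 0.322/0.0156 = 20.7.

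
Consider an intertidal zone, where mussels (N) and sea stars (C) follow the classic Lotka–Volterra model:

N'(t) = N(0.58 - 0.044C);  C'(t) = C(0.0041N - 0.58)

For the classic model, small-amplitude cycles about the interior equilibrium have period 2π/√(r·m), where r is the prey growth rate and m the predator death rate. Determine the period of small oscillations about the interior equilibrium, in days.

T ≈ 10.8 days

Here r = 0.58 and m = 0.58, so r·m = 0.336.
ω = √0.336 = 0.58 per day, hence T = 2π/ω ≈ 10.8 days.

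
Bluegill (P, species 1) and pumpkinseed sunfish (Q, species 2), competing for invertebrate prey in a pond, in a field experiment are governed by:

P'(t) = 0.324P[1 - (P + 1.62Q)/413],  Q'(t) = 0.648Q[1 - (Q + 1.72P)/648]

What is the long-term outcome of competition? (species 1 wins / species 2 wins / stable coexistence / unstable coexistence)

Compare the nullcline intercepts: K1/α12 = 413/1.62 = 255 < K2 = 648; K2/α21 = 648/1.72 = 377 < K1 = 413.
Since both are reversed, neither can invade when rare; the interior point is a saddle.

unstable coexistence (outcome depends on initial conditions)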